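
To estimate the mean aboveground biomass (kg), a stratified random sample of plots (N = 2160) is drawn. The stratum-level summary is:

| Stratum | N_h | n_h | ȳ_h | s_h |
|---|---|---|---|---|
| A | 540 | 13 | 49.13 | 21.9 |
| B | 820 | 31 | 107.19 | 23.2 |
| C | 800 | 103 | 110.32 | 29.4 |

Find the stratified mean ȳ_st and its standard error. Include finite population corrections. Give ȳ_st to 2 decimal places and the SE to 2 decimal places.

ȳ_st = Σ W_h ȳ_h = (540·49.13 + 820·107.19 + 800·110.32)/2160 = 93.83426
V̂(ȳ_st) = Σ W_h² (1 − n_h/N_h) s_h²/n_h, with W_h = N_h/N and N = 2160:
  stratum A: (540/2160)²·(1 − 13/540)·21.9²/13 = 2.25031
  stratum B: (820/2160)²·(1 − 31/820)·23.2²/31 = 2.40767
  stratum C: (800/2160)²·(1 − 103/800)·29.4²/103 = 1.00293
V̂(ȳ_st) = 5.66092
SE(ȳ_st) = √5.66092 = 2.37927

ȳ_st ≈ 93.83, SE ≈ 2.38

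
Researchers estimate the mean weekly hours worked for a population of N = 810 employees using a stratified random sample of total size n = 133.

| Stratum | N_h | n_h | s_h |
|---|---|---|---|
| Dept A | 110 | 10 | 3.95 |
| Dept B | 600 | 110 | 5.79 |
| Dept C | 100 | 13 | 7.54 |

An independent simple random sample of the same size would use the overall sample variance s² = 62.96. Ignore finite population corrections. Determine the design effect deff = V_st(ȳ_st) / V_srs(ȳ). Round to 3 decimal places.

deff ≈ 0.555

V̂(ȳ_st) = Σ W_h² s_h²/n_h, with W_h = N_h/N and N = 810:
  stratum Dept A: (110/810)²·3.95²/10 = 0.0287746
  stratum Dept B: (600/810)²·5.79²/110 = 0.167223
  stratum Dept C: (100/810)²·7.54²/13 = 0.0666545
V_st = 0.262652
V_srs = s²/n = 62.96/133 = 0.473383
deff = V_st / V_srs = 0.262652/0.473383 = 0.5548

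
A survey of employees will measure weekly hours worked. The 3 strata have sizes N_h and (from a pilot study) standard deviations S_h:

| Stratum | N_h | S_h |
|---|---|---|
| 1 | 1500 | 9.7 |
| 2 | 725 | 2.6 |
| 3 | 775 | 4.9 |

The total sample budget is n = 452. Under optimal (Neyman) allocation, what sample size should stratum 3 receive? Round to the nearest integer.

85

Neyman allocation: n_h = n · N_h S_h / Σ N_i S_i, with n = 452.
  stratum 1: N_h·S_h = 1500·9.7 = 14550.00
  stratum 2: N_h·S_h = 725·2.6 = 1885.00
  stratum 3: N_h·S_h = 775·4.9 = 3797.50
Σ N_h S_h = 20232.50
n for stratum 3 = 452·3797.50/20232.50 = 84.837 → 85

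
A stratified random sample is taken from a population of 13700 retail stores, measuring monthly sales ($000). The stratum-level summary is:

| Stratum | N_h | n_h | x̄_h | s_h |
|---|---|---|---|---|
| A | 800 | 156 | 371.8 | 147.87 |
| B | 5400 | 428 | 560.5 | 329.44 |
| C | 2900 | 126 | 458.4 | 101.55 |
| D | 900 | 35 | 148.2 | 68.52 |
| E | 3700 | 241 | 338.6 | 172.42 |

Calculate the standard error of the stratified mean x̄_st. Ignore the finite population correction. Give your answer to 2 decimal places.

SE(x̄_st) ≈ 7.29

V̂(x̄_st) = Σ W_h² s_h²/n_h, with W_h = N_h/N and N = 13700:
  stratum A: (800/13700)²·147.87²/156 = 0.477941
  stratum B: (5400/13700)²·329.44²/428 = 39.3963
  stratum C: (2900/13700)²·101.55²/126 = 3.66728
  stratum D: (900/13700)²·68.52²/35 = 0.578909
  stratum E: (3700/13700)²·172.42²/241 = 8.99747
V̂(x̄_st) = 53.1179
SE(x̄_st) = √53.1179 = 7.2882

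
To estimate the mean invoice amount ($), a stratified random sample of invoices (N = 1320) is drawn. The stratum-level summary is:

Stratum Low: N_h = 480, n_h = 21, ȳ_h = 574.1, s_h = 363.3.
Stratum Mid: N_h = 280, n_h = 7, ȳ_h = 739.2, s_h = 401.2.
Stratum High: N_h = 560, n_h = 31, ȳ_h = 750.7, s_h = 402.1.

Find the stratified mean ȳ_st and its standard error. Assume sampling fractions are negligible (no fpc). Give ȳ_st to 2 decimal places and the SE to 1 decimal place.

ȳ_st = Σ W_h ȳ_h = (480·574.1 + 280·739.2 + 560·750.7)/1320 = 684.04242
V̂(ȳ_st) = Σ W_h² s_h²/n_h, with W_h = N_h/N and N = 1320:
  stratum Low: (480/1320)²·363.3²/21 = 831.086
  stratum Mid: (280/1320)²·401.2²/7 = 1034.65
  stratum High: (560/1320)²·402.1²/31 = 938.717
V̂(ȳ_st) = 2804.45
SE(ȳ_st) = √2804.45 = 52.9571

ȳ_st ≈ 684.04, SE ≈ 53.0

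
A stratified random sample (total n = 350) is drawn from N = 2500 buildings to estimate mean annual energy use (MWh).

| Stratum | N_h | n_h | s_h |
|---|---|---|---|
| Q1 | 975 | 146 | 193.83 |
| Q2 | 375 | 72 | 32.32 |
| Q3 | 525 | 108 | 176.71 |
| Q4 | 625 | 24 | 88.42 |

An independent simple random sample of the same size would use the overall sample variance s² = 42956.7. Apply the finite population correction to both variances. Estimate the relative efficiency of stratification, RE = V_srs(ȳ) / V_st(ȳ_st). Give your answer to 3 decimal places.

V̂(ȳ_st) = Σ W_h² (1 − n_h/N_h) s_h²/n_h, with W_h = N_h/N and N = 2500:
  stratum Q1: (975/2500)²·(1 − 146/975)·193.83²/146 = 33.2788
  stratum Q2: (375/2500)²·(1 − 72/375)·32.32²/72 = 0.263757
  stratum Q3: (525/2500)²·(1 − 108/525)·176.71²/108 = 10.1278
  stratum Q4: (625/2500)²·(1 − 24/625)·88.42²/24 = 19.5778
V_st = 63.2482
V_srs = (1 − 350/2500)·42956.7/350 = 105.551
Relative efficiency = V_srs / V_st = 105.551/63.2482 = 1.6688

RE ≈ 1.669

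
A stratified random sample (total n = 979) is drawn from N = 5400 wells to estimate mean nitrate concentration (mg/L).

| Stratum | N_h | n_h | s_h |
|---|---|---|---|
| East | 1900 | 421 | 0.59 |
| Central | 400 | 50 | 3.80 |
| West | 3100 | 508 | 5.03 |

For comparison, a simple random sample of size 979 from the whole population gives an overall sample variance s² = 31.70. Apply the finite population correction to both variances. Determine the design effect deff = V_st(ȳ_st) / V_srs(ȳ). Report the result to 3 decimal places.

deff ≈ 0.573

V̂(ȳ_st) = Σ W_h² (1 − n_h/N_h) s_h²/n_h, with W_h = N_h/N and N = 5400:
  stratum East: (1900/5400)²·(1 − 421/1900)·0.59²/421 = 7.96813e-05
  stratum Central: (400/5400)²·(1 − 50/400)·3.80²/50 = 0.00138656
  stratum West: (3100/5400)²·(1 − 508/3100)·5.03²/508 = 0.013724
V_st = 0.0151903
V_srs = (1 − 979/5400)·31.70/979 = 0.0265096
deff = V_st / V_srs = 0.0151903/0.0265096 = 0.5730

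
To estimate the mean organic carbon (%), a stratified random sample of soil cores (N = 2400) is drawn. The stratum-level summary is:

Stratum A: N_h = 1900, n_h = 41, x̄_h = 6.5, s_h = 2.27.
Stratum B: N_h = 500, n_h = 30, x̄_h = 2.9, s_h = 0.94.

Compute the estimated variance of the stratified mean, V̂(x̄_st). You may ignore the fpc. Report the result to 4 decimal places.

V̂(x̄_st) ≈ 0.0800

V̂(x̄_st) = Σ W_h² s_h²/n_h, with W_h = N_h/N and N = 2400:
  stratum A: (1900/2400)²·2.27²/41 = 0.0787685
  stratum B: (500/2400)²·0.94²/30 = 0.00127836
V̂(x̄_st) = 0.0800469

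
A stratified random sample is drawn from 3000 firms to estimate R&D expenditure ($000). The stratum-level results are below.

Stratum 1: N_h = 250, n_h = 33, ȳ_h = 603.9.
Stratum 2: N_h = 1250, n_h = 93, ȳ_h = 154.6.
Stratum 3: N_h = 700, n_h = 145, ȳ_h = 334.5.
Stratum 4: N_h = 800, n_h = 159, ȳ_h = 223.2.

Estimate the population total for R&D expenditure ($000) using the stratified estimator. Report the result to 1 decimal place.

τ̂_st = Σ N_h ȳ_h = 250·603.9 + 1250·154.6 + 700·334.5 + 800·223.2 = 756935.0

τ̂_st ≈ 756935.0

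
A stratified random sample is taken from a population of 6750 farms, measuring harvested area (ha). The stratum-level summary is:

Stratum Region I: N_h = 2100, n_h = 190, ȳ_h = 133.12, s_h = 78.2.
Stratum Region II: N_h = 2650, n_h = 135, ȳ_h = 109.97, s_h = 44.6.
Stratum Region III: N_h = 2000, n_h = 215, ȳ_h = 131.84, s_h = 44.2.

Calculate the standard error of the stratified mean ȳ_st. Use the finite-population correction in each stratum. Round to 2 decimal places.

V̂(ȳ_st) = Σ W_h² (1 − n_h/N_h) s_h²/n_h, with W_h = N_h/N and N = 6750:
  stratum Region I: (2100/6750)²·(1 − 190/2100)·78.2²/190 = 2.83338
  stratum Region II: (2650/6750)²·(1 − 135/2650)·44.6²/135 = 2.15532
  stratum Region III: (2000/6750)²·(1 − 215/2000)·44.2²/215 = 0.711978
V̂(ȳ_st) = 5.70068
SE(ȳ_st) = √5.70068 = 2.38761

SE(ȳ_st) ≈ 2.39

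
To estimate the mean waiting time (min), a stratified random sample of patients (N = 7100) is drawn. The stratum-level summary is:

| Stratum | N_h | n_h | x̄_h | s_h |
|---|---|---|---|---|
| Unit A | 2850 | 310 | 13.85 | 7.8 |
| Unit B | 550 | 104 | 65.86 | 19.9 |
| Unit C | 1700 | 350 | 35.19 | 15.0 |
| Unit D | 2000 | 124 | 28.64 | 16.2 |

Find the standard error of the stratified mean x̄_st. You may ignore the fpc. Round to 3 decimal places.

V̂(x̄_st) = Σ W_h² s_h²/n_h, with W_h = N_h/N and N = 7100:
  stratum Unit A: (2850/7100)²·7.8²/310 = 0.0316228
  stratum Unit B: (550/7100)²·19.9²/104 = 0.0228498
  stratum Unit C: (1700/7100)²·15.0²/350 = 0.0368549
  stratum Unit D: (2000/7100)²·16.2²/124 = 0.167939
V̂(x̄_st) = 0.259267
SE(x̄_st) = √0.259267 = 0.509182

SE(x̄_st) ≈ 0.509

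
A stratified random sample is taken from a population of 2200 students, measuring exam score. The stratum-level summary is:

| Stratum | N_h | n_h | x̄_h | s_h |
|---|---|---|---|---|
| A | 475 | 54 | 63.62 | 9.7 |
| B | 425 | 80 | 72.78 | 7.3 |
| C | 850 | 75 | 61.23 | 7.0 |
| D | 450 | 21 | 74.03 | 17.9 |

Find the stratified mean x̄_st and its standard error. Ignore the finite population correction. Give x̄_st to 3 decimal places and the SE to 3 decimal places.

x̄_st ≈ 66.595, SE ≈ 0.918

x̄_st = Σ W_h x̄_h = (475·63.62 + 425·72.78 + 850·61.23 + 450·74.03)/2200 = 66.59545
V̂(x̄_st) = Σ W_h² s_h²/n_h, with W_h = N_h/N and N = 2200:
  stratum A: (475/2200)²·9.7²/54 = 0.0812253
  stratum B: (425/2200)²·7.3²/80 = 0.0248593
  stratum C: (850/2200)²·7.0²/75 = 0.0975275
  stratum D: (450/2200)²·17.9²/21 = 0.638361
V̂(x̄_st) = 0.841973
SE(x̄_st) = √0.841973 = 0.917591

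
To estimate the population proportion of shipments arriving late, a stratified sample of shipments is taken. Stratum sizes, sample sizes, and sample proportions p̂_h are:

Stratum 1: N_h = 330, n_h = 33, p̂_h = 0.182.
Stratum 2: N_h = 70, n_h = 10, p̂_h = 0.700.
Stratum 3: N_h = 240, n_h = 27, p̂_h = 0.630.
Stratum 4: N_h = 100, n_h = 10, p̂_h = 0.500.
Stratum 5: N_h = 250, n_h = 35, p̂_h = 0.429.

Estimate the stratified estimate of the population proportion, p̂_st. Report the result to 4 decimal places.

p̂_st ≈ 0.4217

N = 990; stratum weights W_h = N_h/N.
p̂_st = Σ W_h p̂_h = (330·0.182 + 70·0.700 + 240·0.630 + 100·0.500 + 250·0.429)/990 = 0.42173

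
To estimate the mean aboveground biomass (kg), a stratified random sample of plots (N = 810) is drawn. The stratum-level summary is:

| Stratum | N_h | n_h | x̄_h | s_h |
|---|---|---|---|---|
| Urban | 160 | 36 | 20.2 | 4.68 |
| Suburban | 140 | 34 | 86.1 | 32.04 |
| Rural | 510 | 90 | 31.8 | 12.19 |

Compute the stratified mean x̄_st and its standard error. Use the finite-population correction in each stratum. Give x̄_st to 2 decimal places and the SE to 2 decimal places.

x̄_st = Σ W_h x̄_h = (160·20.2 + 140·86.1 + 510·31.8)/810 = 38.89383
V̂(x̄_st) = Σ W_h² (1 − n_h/N_h) s_h²/n_h, with W_h = N_h/N and N = 810:
  stratum Urban: (160/810)²·(1 − 36/160)·4.68²/36 = 0.0183976
  stratum Suburban: (140/810)²·(1 − 34/140)·32.04²/34 = 0.68292
  stratum Rural: (510/810)²·(1 − 90/510)·12.19²/90 = 0.539032
V̂(x̄_st) = 1.24035
SE(x̄_st) = √1.24035 = 1.11371

x̄_st ≈ 38.89, SE ≈ 1.11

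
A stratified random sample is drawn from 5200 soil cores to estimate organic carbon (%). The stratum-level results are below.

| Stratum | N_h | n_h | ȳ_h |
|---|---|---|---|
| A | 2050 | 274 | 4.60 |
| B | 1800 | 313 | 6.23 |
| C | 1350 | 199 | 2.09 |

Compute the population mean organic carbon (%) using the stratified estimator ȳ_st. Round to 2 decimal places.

N = Σ N_h = 5200. Stratum weights W_h = N_h/N.
ȳ_st = (2050·4.60 + 1800·6.23 + 1350·2.09) / 5200 = 4.5126

ȳ_st ≈ 4.51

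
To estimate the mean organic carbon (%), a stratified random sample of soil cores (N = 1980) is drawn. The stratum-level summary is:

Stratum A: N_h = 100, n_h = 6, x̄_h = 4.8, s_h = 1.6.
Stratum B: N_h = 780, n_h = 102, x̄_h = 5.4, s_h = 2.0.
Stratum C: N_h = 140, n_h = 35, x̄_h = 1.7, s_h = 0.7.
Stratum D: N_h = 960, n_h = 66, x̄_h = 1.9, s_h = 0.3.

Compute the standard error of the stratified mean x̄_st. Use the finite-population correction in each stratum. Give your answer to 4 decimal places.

V̂(x̄_st) = Σ W_h² (1 − n_h/N_h) s_h²/n_h, with W_h = N_h/N and N = 1980:
  stratum A: (100/1980)²·(1 − 6/100)·1.6²/6 = 0.00102302
  stratum B: (780/1980)²·(1 − 102/780)·2.0²/102 = 0.00528998
  stratum C: (140/1980)²·(1 − 35/140)·0.7²/35 = 5.24946e-05
  stratum D: (960/1980)²·(1 − 66/960)·0.3²/66 = 0.000298522
V̂(x̄_st) = 0.00666402
SE(x̄_st) = √0.00666402 = 0.0816334

SE(x̄_st) ≈ 0.0816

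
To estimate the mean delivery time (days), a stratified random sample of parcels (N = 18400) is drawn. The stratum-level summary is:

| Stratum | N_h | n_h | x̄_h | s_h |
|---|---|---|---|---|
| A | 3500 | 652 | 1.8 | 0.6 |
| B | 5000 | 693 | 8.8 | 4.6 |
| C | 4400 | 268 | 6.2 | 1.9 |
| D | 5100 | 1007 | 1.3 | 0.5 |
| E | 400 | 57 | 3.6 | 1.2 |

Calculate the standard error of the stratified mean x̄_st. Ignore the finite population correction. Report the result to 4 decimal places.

V̂(x̄_st) = Σ W_h² s_h²/n_h, with W_h = N_h/N and N = 18400:
  stratum A: (3500/18400)²·0.6²/652 = 1.99782e-05
  stratum B: (5000/18400)²·4.6²/693 = 0.00225469
  stratum C: (4400/18400)²·1.9²/268 = 0.000770268
  stratum D: (5100/18400)²·0.5²/1007 = 1.90728e-05
  stratum E: (400/18400)²·1.2²/57 = 1.19391e-05
V̂(x̄_st) = 0.00307595
SE(x̄_st) = √0.00307595 = 0.0554612

SE(x̄_st) ≈ 0.0555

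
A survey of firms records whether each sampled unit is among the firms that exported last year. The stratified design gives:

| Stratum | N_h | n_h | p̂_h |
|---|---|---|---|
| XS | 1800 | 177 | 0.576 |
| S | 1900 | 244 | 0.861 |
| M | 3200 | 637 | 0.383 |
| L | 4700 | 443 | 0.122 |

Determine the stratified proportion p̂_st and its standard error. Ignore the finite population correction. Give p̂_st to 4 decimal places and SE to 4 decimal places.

p̂_st ≈ 0.3855, SE ≈ 0.0107

N = 11600; stratum weights W_h = N_h/N.
p̂_st = Σ W_h p̂_h = (1800·0.576 + 1900·0.861 + 3200·0.383 + 4700·0.122)/11600 = 0.38549
V̂(p̂_st) = Σ W_h² p̂_h(1−p̂_h)/(n_h−1):
  stratum XS: (1800/11600)²·0.576·0.424/176 = 3.34122e-05
  stratum S: (1900/11600)²·0.861·0.139/243 = 1.3213e-05
  stratum M: (3200/11600)²·0.383·0.617/636 = 2.82755e-05
  stratum L: (4700/11600)²·0.122·0.878/442 = 3.97843e-05
V̂(p̂_st) = 0.000114685; SE = √V̂ = 0.0107091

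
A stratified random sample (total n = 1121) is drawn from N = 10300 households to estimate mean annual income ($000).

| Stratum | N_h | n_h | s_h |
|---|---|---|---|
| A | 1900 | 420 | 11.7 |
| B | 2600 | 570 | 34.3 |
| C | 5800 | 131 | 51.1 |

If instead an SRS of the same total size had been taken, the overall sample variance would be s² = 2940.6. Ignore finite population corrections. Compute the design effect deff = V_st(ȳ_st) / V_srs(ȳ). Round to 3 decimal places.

deff ≈ 2.464

V̂(ȳ_st) = Σ W_h² s_h²/n_h, with W_h = N_h/N and N = 10300:
  stratum A: (1900/10300)²·11.7²/420 = 0.0110906
  stratum B: (2600/10300)²·34.3²/570 = 0.131518
  stratum C: (5800/10300)²·51.1²/131 = 6.32051
V_st = 6.46312
V_srs = s²/n = 2940.6/1121 = 2.62319
deff = V_st / V_srs = 6.46312/2.62319 = 2.4638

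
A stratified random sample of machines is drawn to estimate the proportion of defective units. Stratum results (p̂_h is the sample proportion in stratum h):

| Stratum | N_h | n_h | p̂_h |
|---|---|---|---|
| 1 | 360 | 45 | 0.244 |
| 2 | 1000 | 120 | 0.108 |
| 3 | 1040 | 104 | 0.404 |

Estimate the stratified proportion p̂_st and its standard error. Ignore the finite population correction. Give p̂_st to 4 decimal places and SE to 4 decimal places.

N = 2400; stratum weights W_h = N_h/N.
p̂_st = Σ W_h p̂_h = (360·0.244 + 1000·0.108 + 1040·0.404)/2400 = 0.25667
V̂(p̂_st) = Σ W_h² p̂_h(1−p̂_h)/(n_h−1):
  stratum 1: (360/2400)²·0.244·0.756/44 = 9.43282e-05
  stratum 2: (1000/2400)²·0.108·0.892/119 = 0.000140546
  stratum 3: (1040/2400)²·0.404·0.596/103 = 0.00043897
V̂(p̂_st) = 0.000673844; SE = √V̂ = 0.0259585

p̂_st ≈ 0.2567, SE ≈ 0.0260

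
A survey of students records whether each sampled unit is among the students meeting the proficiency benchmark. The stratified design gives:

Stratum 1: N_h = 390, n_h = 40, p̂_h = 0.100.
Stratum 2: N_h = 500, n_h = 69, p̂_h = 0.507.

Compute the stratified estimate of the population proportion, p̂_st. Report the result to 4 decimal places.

p̂_st ≈ 0.3287

N = 890; stratum weights W_h = N_h/N.
p̂_st = Σ W_h p̂_h = (390·0.100 + 500·0.507)/890 = 0.32865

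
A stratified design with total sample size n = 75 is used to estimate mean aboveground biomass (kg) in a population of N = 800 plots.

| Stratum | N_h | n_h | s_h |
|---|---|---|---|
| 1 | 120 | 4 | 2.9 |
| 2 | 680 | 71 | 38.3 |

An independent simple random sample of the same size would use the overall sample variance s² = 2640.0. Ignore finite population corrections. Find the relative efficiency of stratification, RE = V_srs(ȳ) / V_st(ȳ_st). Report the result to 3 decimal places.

V̂(ȳ_st) = Σ W_h² s_h²/n_h, with W_h = N_h/N and N = 800:
  stratum 1: (120/800)²·2.9²/4 = 0.0473063
  stratum 2: (680/800)²·38.3²/71 = 14.9272
V_st = 14.9745
V_srs = s²/n = 2640.0/75 = 35.2
Relative efficiency = V_srs / V_st = 35.2/14.9745 = 2.3507

RE ≈ 2.351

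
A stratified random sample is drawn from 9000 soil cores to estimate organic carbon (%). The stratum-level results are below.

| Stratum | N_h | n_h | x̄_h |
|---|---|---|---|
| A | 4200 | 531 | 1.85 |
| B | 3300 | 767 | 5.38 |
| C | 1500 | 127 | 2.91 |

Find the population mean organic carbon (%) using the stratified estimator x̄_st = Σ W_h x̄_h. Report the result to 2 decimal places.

x̄_st ≈ 3.32

N = Σ N_h = 9000. Stratum weights W_h = N_h/N.
x̄_st = (4200·1.85 + 3300·5.38 + 1500·2.91) / 9000 = 3.3210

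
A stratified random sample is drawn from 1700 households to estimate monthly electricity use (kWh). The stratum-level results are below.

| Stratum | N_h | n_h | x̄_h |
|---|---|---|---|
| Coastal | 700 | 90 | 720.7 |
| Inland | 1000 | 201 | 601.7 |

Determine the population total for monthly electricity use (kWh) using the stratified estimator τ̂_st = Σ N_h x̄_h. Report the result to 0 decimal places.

τ̂_st = Σ N_h x̄_h = 700·720.7 + 1000·601.7 = 1106190

τ̂_st ≈ 1106190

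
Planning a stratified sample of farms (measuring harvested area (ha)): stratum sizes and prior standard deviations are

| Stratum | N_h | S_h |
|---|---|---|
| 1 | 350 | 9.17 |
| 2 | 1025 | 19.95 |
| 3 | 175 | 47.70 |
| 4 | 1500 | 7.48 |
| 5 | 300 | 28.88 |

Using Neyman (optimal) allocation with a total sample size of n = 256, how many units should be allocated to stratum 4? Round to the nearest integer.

Neyman allocation: n_h = n · N_h S_h / Σ N_i S_i, with n = 256.
  stratum 1: N_h·S_h = 350·9.17 = 3209.50
  stratum 2: N_h·S_h = 1025·19.95 = 20448.75
  stratum 3: N_h·S_h = 175·47.70 = 8347.50
  stratum 4: N_h·S_h = 1500·7.48 = 11220.00
  stratum 5: N_h·S_h = 300·28.88 = 8664.00
Σ N_h S_h = 51889.75
n for stratum 4 = 256·11220.00/51889.75 = 55.354 → 55

55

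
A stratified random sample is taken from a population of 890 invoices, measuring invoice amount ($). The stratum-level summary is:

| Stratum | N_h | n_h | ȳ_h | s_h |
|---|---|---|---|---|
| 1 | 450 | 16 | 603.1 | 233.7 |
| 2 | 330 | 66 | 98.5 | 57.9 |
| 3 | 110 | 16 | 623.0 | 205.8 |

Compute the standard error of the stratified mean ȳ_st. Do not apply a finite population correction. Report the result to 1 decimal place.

SE(ȳ_st) ≈ 30.3

V̂(ȳ_st) = Σ W_h² s_h²/n_h, with W_h = N_h/N and N = 890:
  stratum 1: (450/890)²·233.7²/16 = 872.655
  stratum 2: (330/890)²·57.9²/66 = 6.98331
  stratum 3: (110/890)²·205.8²/16 = 40.4367
V̂(ȳ_st) = 920.075
SE(ȳ_st) = √920.075 = 30.3327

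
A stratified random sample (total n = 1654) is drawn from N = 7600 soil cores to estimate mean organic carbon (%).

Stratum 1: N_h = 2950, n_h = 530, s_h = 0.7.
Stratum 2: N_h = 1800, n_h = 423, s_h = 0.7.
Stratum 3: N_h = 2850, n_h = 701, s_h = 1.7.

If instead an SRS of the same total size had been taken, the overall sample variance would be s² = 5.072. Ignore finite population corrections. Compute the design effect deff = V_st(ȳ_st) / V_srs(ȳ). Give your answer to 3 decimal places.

deff ≈ 0.256

V̂(ȳ_st) = Σ W_h² s_h²/n_h, with W_h = N_h/N and N = 7600:
  stratum 1: (2950/7600)²·0.7²/530 = 0.000139295
  stratum 2: (1800/7600)²·0.7²/423 = 6.49791e-05
  stratum 3: (2850/7600)²·1.7²/701 = 0.000579752
V_st = 0.000784027
V_srs = s²/n = 5.072/1654 = 0.00306651
deff = V_st / V_srs = 0.000784027/0.00306651 = 0.2557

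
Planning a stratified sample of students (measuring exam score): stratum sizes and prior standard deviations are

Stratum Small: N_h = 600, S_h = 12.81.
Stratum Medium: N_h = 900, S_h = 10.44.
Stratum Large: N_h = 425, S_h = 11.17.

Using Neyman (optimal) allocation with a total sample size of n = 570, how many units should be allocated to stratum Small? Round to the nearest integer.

Neyman allocation: n_h = n · N_h S_h / Σ N_i S_i, with n = 570.
  stratum Small: N_h·S_h = 600·12.81 = 7686.00
  stratum Medium: N_h·S_h = 900·10.44 = 9396.00
  stratum Large: N_h·S_h = 425·11.17 = 4747.25
Σ N_h S_h = 21829.25
n for stratum Small = 570·7686.00/21829.25 = 200.695 → 201

201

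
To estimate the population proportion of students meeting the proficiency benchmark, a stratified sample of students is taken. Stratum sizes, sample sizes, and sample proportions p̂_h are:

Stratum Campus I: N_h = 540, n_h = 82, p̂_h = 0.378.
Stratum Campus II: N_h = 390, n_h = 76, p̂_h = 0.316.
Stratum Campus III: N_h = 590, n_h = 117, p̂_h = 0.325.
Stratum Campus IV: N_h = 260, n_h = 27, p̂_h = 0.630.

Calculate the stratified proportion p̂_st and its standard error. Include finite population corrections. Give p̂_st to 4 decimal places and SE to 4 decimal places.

p̂_st ≈ 0.3837, SE ≈ 0.0260

N = 1780; stratum weights W_h = N_h/N.
p̂_st = Σ W_h p̂_h = (540·0.378 + 390·0.316 + 590·0.325 + 260·0.630)/1780 = 0.38366
V̂(p̂_st) = Σ W_h² (1 − n_h/N_h) p̂_h(1−p̂_h)/(n_h−1):
  stratum Campus I: (540/1780)²·(1 − 82/540)·0.378·0.622/81 = 0.000226577
  stratum Campus II: (390/1780)²·(1 − 76/390)·0.316·0.684/75 = 0.000111387
  stratum Campus III: (590/1780)²·(1 − 117/590)·0.325·0.675/116 = 0.000166572
  stratum Campus IV: (260/1780)²·(1 − 27/260)·0.630·0.370/26 = 0.000171419
V̂(p̂_st) = 0.000675956; SE = √V̂ = 0.0259991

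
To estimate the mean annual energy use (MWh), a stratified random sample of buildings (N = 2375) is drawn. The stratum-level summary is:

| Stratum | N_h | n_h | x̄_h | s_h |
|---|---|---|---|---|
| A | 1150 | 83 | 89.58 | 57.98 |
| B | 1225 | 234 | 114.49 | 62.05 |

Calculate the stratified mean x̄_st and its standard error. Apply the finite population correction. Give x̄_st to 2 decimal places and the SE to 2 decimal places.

x̄_st ≈ 102.43, SE ≈ 3.51

x̄_st = Σ W_h x̄_h = (1150·89.58 + 1225·114.49)/2375 = 102.42832
V̂(x̄_st) = Σ W_h² (1 − n_h/N_h) s_h²/n_h, with W_h = N_h/N and N = 2375:
  stratum A: (1150/2375)²·(1 − 83/1150)·57.98²/83 = 8.81076
  stratum B: (1225/2375)²·(1 − 234/1225)·62.05²/234 = 3.5412
V̂(x̄_st) = 12.352
SE(x̄_st) = √12.352 = 3.51454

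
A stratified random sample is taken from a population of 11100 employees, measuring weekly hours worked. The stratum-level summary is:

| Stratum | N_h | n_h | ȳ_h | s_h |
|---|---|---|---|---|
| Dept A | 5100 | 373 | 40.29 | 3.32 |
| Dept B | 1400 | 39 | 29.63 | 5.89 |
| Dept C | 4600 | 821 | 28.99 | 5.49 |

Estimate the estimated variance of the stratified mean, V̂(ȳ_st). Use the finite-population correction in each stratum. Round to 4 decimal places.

V̂(ȳ_st) ≈ 0.0247

V̂(ȳ_st) = Σ W_h² (1 − n_h/N_h) s_h²/n_h, with W_h = N_h/N and N = 11100:
  stratum Dept A: (5100/11100)²·(1 − 373/5100)·3.32²/373 = 0.00578199
  stratum Dept B: (1400/11100)²·(1 − 39/1400)·5.89²/39 = 0.0137564
  stratum Dept C: (4600/11100)²·(1 − 821/4600)·5.49²/821 = 0.00517953
V̂(ȳ_st) = 0.024718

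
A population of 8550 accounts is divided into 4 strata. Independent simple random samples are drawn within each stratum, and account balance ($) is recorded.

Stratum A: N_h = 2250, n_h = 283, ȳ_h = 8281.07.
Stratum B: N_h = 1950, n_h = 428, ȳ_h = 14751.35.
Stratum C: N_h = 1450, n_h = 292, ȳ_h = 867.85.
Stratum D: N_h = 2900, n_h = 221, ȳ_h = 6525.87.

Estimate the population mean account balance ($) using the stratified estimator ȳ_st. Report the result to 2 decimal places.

ȳ_st ≈ 7904.20

N = Σ N_h = 8550. Stratum weights W_h = N_h/N.
ȳ_st = (2250·8281.07 + 1950·14751.35 + 1450·867.85 + 2900·6525.87) / 8550 = 7904.2042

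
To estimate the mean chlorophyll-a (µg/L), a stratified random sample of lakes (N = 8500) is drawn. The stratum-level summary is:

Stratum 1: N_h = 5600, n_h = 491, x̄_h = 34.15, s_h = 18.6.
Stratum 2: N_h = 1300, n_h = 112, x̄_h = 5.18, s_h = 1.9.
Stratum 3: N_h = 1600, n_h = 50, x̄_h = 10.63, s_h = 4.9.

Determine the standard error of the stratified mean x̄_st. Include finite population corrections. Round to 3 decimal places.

V̂(x̄_st) = Σ W_h² (1 − n_h/N_h) s_h²/n_h, with W_h = N_h/N and N = 8500:
  stratum 1: (5600/8500)²·(1 − 491/5600)·18.6²/491 = 0.279017
  stratum 2: (1300/8500)²·(1 − 112/1300)·1.9²/112 = 0.000688987
  stratum 3: (1600/8500)²·(1 − 50/1600)·4.9²/50 = 0.016483
V̂(x̄_st) = 0.296189
SE(x̄_st) = √0.296189 = 0.544232

SE(x̄_st) ≈ 0.544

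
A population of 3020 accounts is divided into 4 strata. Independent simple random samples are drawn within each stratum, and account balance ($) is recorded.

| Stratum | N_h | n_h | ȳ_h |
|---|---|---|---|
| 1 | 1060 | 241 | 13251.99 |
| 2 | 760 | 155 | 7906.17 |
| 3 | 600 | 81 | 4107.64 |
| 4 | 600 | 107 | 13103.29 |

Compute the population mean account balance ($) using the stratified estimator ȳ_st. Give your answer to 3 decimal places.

N = Σ N_h = 3020. Stratum weights W_h = N_h/N.
ȳ_st = (1060·13251.99 + 760·7906.17 + 600·4107.64 + 600·13103.29) / 3020 = 10060.38298

ȳ_st ≈ 10060.383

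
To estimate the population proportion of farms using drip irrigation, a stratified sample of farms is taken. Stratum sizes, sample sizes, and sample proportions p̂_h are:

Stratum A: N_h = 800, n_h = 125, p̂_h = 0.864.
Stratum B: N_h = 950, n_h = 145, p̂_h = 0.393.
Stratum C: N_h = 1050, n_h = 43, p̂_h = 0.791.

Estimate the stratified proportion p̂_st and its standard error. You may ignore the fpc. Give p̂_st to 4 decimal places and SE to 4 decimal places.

N = 2800; stratum weights W_h = N_h/N.
p̂_st = Σ W_h p̂_h = (800·0.864 + 950·0.393 + 1050·0.791)/2800 = 0.67682
V̂(p̂_st) = Σ W_h² p̂_h(1−p̂_h)/(n_h−1):
  stratum A: (800/2800)²·0.864·0.136/124 = 7.73562e-05
  stratum B: (950/2800)²·0.393·0.607/144 = 0.0001907
  stratum C: (1050/2800)²·0.791·0.209/42 = 0.000553523
V̂(p̂_st) = 0.000821579; SE = √V̂ = 0.0286632

p̂_st ≈ 0.6768, SE ≈ 0.0287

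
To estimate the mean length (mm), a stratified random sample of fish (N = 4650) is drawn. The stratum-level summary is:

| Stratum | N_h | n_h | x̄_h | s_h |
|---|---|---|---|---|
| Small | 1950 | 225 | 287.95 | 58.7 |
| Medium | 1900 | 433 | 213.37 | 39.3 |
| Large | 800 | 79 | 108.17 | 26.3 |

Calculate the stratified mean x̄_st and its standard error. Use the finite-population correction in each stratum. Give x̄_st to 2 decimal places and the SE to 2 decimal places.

x̄_st ≈ 226.55, SE ≈ 1.75

x̄_st = Σ W_h x̄_h = (1950·287.95 + 1900·213.37 + 800·108.17)/4650 = 226.54656
V̂(x̄_st) = Σ W_h² (1 − n_h/N_h) s_h²/n_h, with W_h = N_h/N and N = 4650:
  stratum Small: (1950/4650)²·(1 − 225/1950)·58.7²/225 = 2.38238
  stratum Medium: (1900/4650)²·(1 − 433/1900)·39.3²/433 = 0.459806
  stratum Large: (800/4650)²·(1 − 79/800)·26.3²/79 = 0.233563
V̂(x̄_st) = 3.07575
SE(x̄_st) = √3.07575 = 1.75378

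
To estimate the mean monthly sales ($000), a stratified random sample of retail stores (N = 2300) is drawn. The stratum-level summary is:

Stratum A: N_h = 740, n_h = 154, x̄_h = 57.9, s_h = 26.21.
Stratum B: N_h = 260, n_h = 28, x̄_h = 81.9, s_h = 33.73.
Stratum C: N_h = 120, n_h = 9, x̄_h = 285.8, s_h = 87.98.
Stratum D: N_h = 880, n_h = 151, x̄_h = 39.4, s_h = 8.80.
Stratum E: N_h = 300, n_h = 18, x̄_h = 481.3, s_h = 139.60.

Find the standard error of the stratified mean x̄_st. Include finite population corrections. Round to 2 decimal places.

V̂(x̄_st) = Σ W_h² (1 − n_h/N_h) s_h²/n_h, with W_h = N_h/N and N = 2300:
  stratum A: (740/2300)²·(1 − 154/740)·26.21²/154 = 0.365668
  stratum B: (260/2300)²·(1 − 28/260)·33.73²/28 = 0.463319
  stratum C: (120/2300)²·(1 − 9/120)·87.98²/9 = 2.16558
  stratum D: (880/2300)²·(1 − 151/880)·8.80²/151 = 0.0621932
  stratum E: (300/2300)²·(1 − 18/300)·139.60²/18 = 17.3146
V̂(x̄_st) = 20.3714
SE(x̄_st) = √20.3714 = 4.51347

SE(x̄_st) ≈ 4.51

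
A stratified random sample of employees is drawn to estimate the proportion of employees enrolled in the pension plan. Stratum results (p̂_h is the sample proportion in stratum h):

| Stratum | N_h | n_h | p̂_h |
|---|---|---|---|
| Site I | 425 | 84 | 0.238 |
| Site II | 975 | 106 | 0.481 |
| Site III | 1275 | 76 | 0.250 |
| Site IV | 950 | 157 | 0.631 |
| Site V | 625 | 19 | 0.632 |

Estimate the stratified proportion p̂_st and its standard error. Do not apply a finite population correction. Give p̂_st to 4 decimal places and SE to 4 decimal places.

N = 4250; stratum weights W_h = N_h/N.
p̂_st = Σ W_h p̂_h = (425·0.238 + 975·0.481 + 1275·0.250 + 950·0.631 + 625·0.632)/4250 = 0.44314
V̂(p̂_st) = Σ W_h² p̂_h(1−p̂_h)/(n_h−1):
  stratum Site I: (425/4250)²·0.238·0.762/83 = 2.18501e-05
  stratum Site II: (975/4250)²·0.481·0.519/105 = 0.000125128
  stratum Site III: (1275/4250)²·0.250·0.750/75 = 0.000225
  stratum Site IV: (950/4250)²·0.631·0.369/156 = 7.45762e-05
  stratum Site V: (625/4250)²·0.632·0.368/18 = 0.000279431
V̂(p̂_st) = 0.000725985; SE = √V̂ = 0.0269441

p̂_st ≈ 0.4431, SE ≈ 0.0269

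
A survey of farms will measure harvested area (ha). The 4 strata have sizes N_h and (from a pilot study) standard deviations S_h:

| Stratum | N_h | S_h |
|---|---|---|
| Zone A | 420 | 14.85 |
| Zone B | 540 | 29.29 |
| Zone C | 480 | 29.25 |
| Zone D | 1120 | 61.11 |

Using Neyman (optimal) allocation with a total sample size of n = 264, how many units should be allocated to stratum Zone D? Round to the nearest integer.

Neyman allocation: n_h = n · N_h S_h / Σ N_i S_i, with n = 264.
  stratum Zone A: N_h·S_h = 420·14.85 = 6237.00
  stratum Zone B: N_h·S_h = 540·29.29 = 15816.60
  stratum Zone C: N_h·S_h = 480·29.25 = 14040.00
  stratum Zone D: N_h·S_h = 1120·61.11 = 68443.20
Σ N_h S_h = 104536.80
n for stratum Zone D = 264·68443.20/104536.80 = 172.848 → 173

173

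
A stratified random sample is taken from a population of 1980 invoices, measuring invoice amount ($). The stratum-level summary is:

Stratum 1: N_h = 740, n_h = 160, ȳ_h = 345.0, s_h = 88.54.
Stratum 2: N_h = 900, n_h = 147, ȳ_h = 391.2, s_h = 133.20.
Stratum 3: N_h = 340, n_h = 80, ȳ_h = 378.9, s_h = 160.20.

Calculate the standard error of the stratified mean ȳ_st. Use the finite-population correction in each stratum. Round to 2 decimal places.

V̂(ȳ_st) = Σ W_h² (1 − n_h/N_h) s_h²/n_h, with W_h = N_h/N and N = 1980:
  stratum 1: (740/1980)²·(1 − 160/740)·88.54²/160 = 5.364
  stratum 2: (900/1980)²·(1 − 147/900)·133.20²/147 = 20.864
  stratum 3: (340/1980)²·(1 − 80/340)·160.20²/80 = 7.23364
V̂(ȳ_st) = 33.4617
SE(ȳ_st) = √33.4617 = 5.78461

SE(ȳ_st) ≈ 5.78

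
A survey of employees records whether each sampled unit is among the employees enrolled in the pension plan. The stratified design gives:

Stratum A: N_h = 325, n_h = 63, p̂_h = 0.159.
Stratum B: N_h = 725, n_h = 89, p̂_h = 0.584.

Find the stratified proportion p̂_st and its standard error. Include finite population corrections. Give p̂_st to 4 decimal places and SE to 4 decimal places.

p̂_st ≈ 0.4525, SE ≈ 0.0363

N = 1050; stratum weights W_h = N_h/N.
p̂_st = Σ W_h p̂_h = (325·0.159 + 725·0.584)/1050 = 0.45245
V̂(p̂_st) = Σ W_h² (1 − n_h/N_h) p̂_h(1−p̂_h)/(n_h−1):
  stratum A: (325/1050)²·(1 − 63/325)·0.159·0.841/62 = 0.000166574
  stratum B: (725/1050)²·(1 − 89/725)·0.584·0.416/88 = 0.00115462
V̂(p̂_st) = 0.0013212; SE = √V̂ = 0.0363483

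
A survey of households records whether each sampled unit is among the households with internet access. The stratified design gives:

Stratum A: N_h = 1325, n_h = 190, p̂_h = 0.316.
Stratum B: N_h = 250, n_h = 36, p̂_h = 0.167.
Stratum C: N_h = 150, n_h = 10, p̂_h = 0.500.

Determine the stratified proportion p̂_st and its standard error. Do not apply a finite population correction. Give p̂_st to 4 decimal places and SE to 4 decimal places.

N = 1725; stratum weights W_h = N_h/N.
p̂_st = Σ W_h p̂_h = (1325·0.316 + 250·0.167 + 150·0.500)/1725 = 0.31041
V̂(p̂_st) = Σ W_h² p̂_h(1−p̂_h)/(n_h−1):
  stratum A: (1325/1725)²·0.316·0.684/189 = 0.000674738
  stratum B: (250/1725)²·0.167·0.833/35 = 8.34825e-05
  stratum C: (150/1725)²·0.500·0.500/9 = 0.00021004
V̂(p̂_st) = 0.00096826; SE = √V̂ = 0.0311169

p̂_st ≈ 0.3104, SE ≈ 0.0311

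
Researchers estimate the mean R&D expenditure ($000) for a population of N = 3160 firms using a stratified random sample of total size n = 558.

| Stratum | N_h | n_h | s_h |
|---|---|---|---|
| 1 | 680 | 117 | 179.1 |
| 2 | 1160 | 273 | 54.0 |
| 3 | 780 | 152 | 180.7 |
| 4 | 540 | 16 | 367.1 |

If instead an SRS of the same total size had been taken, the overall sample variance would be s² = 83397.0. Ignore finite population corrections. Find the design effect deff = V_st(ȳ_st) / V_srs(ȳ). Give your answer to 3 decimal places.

deff ≈ 1.828

V̂(ȳ_st) = Σ W_h² s_h²/n_h, with W_h = N_h/N and N = 3160:
  stratum 1: (680/3160)²·179.1²/117 = 12.6955
  stratum 2: (1160/3160)²·54.0²/273 = 1.43935
  stratum 3: (780/3160)²·180.7²/152 = 13.0884
  stratum 4: (540/3160)²·367.1²/16 = 245.959
V_st = 273.182
V_srs = s²/n = 83397.0/558 = 149.457
deff = V_st / V_srs = 273.182/149.457 = 1.8278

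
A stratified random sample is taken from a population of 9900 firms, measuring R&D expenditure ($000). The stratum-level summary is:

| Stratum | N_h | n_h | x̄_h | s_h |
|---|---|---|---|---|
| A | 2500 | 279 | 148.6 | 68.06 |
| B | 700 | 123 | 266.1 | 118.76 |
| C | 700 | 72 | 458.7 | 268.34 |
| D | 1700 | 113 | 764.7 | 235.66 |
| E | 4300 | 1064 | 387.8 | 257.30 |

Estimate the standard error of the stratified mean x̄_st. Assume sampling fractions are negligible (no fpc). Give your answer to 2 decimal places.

V̂(x̄_st) = Σ W_h² s_h²/n_h, with W_h = N_h/N and N = 9900:
  stratum A: (2500/9900)²·68.06²/279 = 1.05874
  stratum B: (700/9900)²·118.76²/123 = 0.573272
  stratum C: (700/9900)²·268.34²/72 = 4.99993
  stratum D: (1700/9900)²·235.66²/113 = 14.4917
  stratum E: (4300/9900)²·257.30²/1064 = 11.7383
V̂(x̄_st) = 32.862
SE(x̄_st) = √32.862 = 5.73254

SE(x̄_st) ≈ 5.73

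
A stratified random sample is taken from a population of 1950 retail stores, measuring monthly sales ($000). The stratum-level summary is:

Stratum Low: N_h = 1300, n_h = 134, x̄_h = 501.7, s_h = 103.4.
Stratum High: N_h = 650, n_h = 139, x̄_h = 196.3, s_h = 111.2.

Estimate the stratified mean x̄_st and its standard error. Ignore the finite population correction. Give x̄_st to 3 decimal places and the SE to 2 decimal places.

x̄_st = Σ W_h x̄_h = (1300·501.7 + 650·196.3)/1950 = 399.90000
V̂(x̄_st) = Σ W_h² s_h²/n_h, with W_h = N_h/N and N = 1950:
  stratum Low: (1300/1950)²·103.4²/134 = 35.4612
  stratum High: (650/1950)²·111.2²/139 = 9.88444
V̂(x̄_st) = 45.3457
SE(x̄_st) = √45.3457 = 6.73392

x̄_st ≈ 399.900, SE ≈ 6.73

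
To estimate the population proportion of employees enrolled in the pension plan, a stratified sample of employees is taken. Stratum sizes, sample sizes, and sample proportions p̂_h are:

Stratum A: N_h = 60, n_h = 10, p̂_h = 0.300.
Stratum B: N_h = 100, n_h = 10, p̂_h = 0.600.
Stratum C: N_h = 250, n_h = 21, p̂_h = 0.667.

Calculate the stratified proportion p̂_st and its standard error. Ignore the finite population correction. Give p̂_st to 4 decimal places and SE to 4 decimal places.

N = 410; stratum weights W_h = N_h/N.
p̂_st = Σ W_h p̂_h = (60·0.300 + 100·0.600 + 250·0.667)/410 = 0.59695
V̂(p̂_st) = Σ W_h² p̂_h(1−p̂_h)/(n_h−1):
  stratum A: (60/410)²·0.300·0.700/9 = 0.000499703
  stratum B: (100/410)²·0.600·0.400/9 = 0.00158636
  stratum C: (250/410)²·0.667·0.333/20 = 0.00412907
V̂(p̂_st) = 0.00621513; SE = √V̂ = 0.0788361

p̂_st ≈ 0.5970, SE ≈ 0.0788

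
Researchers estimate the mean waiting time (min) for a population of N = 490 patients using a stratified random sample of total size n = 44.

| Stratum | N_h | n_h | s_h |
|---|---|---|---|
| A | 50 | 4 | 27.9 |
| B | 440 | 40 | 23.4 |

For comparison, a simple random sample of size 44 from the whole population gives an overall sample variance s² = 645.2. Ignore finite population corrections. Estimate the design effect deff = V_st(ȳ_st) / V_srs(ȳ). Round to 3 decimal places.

V̂(ȳ_st) = Σ W_h² s_h²/n_h, with W_h = N_h/N and N = 490:
  stratum A: (50/490)²·27.9²/4 = 2.02627
  stratum B: (440/490)²·23.4²/40 = 11.0379
V_st = 13.0641
V_srs = s²/n = 645.2/44 = 14.6636
deff = V_st / V_srs = 13.0641/14.6636 = 0.8909

deff ≈ 0.891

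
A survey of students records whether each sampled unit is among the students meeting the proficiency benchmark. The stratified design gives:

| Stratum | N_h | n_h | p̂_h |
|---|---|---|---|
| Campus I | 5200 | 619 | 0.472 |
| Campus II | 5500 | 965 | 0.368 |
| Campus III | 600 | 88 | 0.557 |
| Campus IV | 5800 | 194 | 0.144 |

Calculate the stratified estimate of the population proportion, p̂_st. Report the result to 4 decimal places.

N = 17100; stratum weights W_h = N_h/N.
p̂_st = Σ W_h p̂_h = (5200·0.472 + 5500·0.368 + 600·0.557 + 5800·0.144)/17100 = 0.33028

p̂_st ≈ 0.3303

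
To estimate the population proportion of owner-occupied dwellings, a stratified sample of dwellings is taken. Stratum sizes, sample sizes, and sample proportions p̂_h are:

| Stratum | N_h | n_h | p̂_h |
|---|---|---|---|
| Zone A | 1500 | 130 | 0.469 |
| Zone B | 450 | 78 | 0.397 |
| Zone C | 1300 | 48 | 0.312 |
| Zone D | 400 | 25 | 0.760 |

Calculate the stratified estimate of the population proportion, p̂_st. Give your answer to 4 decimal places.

N = 3650; stratum weights W_h = N_h/N.
p̂_st = Σ W_h p̂_h = (1500·0.469 + 450·0.397 + 1300·0.312 + 400·0.760)/3650 = 0.43610

p̂_st ≈ 0.4361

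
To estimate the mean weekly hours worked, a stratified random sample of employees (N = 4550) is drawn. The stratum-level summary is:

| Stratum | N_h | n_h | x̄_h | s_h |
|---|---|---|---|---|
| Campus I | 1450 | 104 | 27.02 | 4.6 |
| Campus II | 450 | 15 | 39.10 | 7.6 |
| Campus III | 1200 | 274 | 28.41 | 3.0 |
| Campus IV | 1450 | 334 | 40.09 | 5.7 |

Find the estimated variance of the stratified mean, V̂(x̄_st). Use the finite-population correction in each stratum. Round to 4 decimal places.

V̂(x̄_st) = Σ W_h² (1 − n_h/N_h) s_h²/n_h, with W_h = N_h/N and N = 4550:
  stratum Campus I: (1450/4550)²·(1 − 104/1450)·4.6²/104 = 0.0191811
  stratum Campus II: (450/4550)²·(1 − 15/450)·7.6²/15 = 0.0364095
  stratum Campus III: (1200/4550)²·(1 − 274/1200)·3.0²/274 = 0.00176304
  stratum Campus IV: (1450/4550)²·(1 − 334/1450)·5.7²/334 = 0.00760348
V̂(x̄_st) = 0.0649571

V̂(x̄_st) ≈ 0.0650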